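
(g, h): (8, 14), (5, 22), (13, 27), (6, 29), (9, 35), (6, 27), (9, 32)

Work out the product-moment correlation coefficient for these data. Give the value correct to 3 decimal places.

0.214

n = 7, Σg = 56, Σh = 186, Σg² = 492, Σh² = 5228, Σgh = 1512
nΣgh − ΣgΣh = 10584 − 10416 = 168
nΣg² − (Σg)² = 3444 − 3136 = 308; nΣh² − (Σh)² = 36596 − 34596 = 2000
r = 168 / √(308 × 2000) = 168 / 784.8567 ≈ 0.214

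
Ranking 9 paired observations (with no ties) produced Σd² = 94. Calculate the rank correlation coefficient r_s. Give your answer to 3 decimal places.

0.217

ρ = 1 − 6Σd² / [n(n²−1)] = 1 − 6×94 / (9×80)
  = 1 − 564/720 = 1 − 0.7833 ≈ 0.217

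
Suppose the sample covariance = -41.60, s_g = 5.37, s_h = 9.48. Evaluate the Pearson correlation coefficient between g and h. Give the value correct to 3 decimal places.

r = Cov(g,h) / (s_g · s_h) = -41.60 / (5.37 × 9.48)
  = -41.60 / 50.9076 ≈ -0.817

-0.817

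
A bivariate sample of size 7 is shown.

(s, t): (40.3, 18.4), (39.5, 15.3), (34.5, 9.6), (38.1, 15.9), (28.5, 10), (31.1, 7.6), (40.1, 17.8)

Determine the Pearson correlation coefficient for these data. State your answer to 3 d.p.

0.898

n = 7, Σs = 252.1, Σt = 94.6, Σs² = 9213.67, Σt² = 1392.22, Σst = 3518
nΣst − ΣsΣt = 24626 − 23848.66 = 777.34
nΣs² − (Σs)² = 64495.69 − 63554.41 = 941.28; nΣt² − (Σt)² = 9745.54 − 8949.16 = 796.38
r = 777.34 / √(941.28 × 796.38) = 777.34 / 865.8040 ≈ 0.898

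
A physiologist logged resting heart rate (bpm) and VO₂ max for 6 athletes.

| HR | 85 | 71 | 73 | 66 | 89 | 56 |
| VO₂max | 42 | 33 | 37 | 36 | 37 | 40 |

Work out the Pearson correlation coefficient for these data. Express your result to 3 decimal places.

0.120

n = 6, Σx = 440, Σy = 225, Σx² = 33008, Σy² = 8487, Σxy = 16523
nΣxy − ΣxΣy = 99138 − 99000 = 138
nΣx² − (Σx)² = 198048 − 193600 = 4448; nΣy² − (Σy)² = 50922 − 50625 = 297
r = 138 / √(4448 × 297) = 138 / 1149.3720 ≈ 0.120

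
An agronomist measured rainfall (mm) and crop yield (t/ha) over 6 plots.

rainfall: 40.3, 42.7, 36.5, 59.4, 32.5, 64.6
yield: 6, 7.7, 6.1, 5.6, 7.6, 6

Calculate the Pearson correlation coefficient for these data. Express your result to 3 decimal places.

-0.569

n = 6, Σx = 276, Σy = 39, Σx² = 13537.4, Σy² = 257.62, Σxy = 1760.48
nΣxy − ΣxΣy = 10562.88 − 10764 = -201.12
nΣx² − (Σx)² = 81224.4 − 76176 = 5048.4; nΣy² − (Σy)² = 1545.72 − 1521 = 24.72
r = -201.12 / √(5048.4 × 24.72) = -201.12 / 353.2654 ≈ -0.569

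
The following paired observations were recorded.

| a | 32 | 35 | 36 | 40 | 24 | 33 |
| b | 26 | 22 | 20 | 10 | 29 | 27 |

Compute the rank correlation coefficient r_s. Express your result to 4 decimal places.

Rank a: 2, 4, 5, 6, 1, 3
Rank b: 4, 3, 2, 1, 6, 5
d = rank(a) − rank(b): -2, 1, 3, 5, -5, -2; Σd² = 68
ρ = 1 − 6Σd² / [n(n²−1)] = 1 − 6×68 / (6×35) = 1 − 408/210 ≈ -0.9429

-0.9429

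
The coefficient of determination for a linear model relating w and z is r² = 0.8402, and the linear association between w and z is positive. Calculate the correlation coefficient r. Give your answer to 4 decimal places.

0.9166

|r| = √0.8402 = 0.9166
The association is positive, so r = 0.9166.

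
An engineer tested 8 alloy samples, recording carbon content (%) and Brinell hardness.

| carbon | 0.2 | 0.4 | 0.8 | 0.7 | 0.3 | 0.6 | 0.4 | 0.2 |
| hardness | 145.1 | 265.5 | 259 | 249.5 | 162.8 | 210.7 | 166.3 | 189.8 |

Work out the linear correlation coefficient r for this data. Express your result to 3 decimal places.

n = 8, Σx = 3.6, Σy = 1648.7, Σx² = 1.98, Σy² = 355453.57, Σxy = 796.81
nΣxy − ΣxΣy = 6374.48 − 5935.32 = 439.16
nΣx² − (Σx)² = 15.84 − 12.96 = 2.88; nΣy² − (Σy)² = 2843628.56 − 2718211.69 = 125416.87
r = 439.16 / √(2.88 × 125416.87) = 439.16 / 600.9997 ≈ 0.731

0.731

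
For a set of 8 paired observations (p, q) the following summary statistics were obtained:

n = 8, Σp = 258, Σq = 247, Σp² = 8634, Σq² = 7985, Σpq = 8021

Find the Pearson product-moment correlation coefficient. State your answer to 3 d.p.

0.165

r = (nΣpq − ΣpΣq) / √[(nΣp² − (Σp)²)(nΣq² − (Σq)²)]
Numerator: 8×8021 − 258×247 = 442
Denominator: √[(69072 − 66564)(63880 − 61009)] = √[2508 × 2871] = 2683.3688
r = 442 / 2683.3688 ≈ 0.165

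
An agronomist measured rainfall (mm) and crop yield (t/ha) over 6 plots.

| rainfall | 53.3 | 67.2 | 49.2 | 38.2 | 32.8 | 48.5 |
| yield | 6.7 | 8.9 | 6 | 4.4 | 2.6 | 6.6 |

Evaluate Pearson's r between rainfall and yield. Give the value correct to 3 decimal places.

0.979

n = 6, Σx = 289.2, Σy = 35.2, Σx² = 14664.7, Σy² = 229.78, Σxy = 1823.85
nΣxy − ΣxΣy = 10943.1 − 10179.84 = 763.26
nΣx² − (Σx)² = 87988.2 − 83636.64 = 4351.56; nΣy² − (Σy)² = 1378.68 − 1239.04 = 139.64
r = 763.26 / √(4351.56 × 139.64) = 763.26 / 779.5203 ≈ 0.979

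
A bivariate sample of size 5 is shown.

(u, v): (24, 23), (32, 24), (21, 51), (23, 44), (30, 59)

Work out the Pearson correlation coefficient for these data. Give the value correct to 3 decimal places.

n = 5, Σu = 130, Σv = 201, Σu² = 3470, Σv² = 9123, Σuv = 5173
nΣuv − ΣuΣv = 25865 − 26130 = -265
nΣu² − (Σu)² = 17350 − 16900 = 450; nΣv² − (Σv)² = 45615 − 40401 = 5214
r = -265 / √(450 × 5214) = -265 / 1531.7637 ≈ -0.173

-0.173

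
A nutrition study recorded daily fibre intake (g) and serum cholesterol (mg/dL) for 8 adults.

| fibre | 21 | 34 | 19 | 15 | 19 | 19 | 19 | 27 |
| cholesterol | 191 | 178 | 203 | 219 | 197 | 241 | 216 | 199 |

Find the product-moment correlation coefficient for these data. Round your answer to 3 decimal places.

n = 8, Σx = 173, Σy = 1644, Σx² = 3995, Σy² = 340482, Σxy = 35004
nΣxy − ΣxΣy = 280032 − 284412 = -4380
nΣx² − (Σx)² = 31960 − 29929 = 2031; nΣy² − (Σy)² = 2723856 − 2702736 = 21120
r = -4380 / √(2031 × 21120) = -4380 / 6549.4061 ≈ -0.669

-0.669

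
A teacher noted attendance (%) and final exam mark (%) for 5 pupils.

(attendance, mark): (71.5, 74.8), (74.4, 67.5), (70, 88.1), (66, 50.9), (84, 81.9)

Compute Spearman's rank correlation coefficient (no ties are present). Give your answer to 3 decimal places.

0.300

Rank attendance: 3, 4, 2, 1, 5
Rank mark: 3, 2, 5, 1, 4
d = rank(attendance) − rank(mark): 0, 2, -3, 0, 1; Σd² = 14
ρ = 1 − 6Σd² / [n(n²−1)] = 1 − 6×14 / (5×24) = 1 − 84/120 ≈ 0.300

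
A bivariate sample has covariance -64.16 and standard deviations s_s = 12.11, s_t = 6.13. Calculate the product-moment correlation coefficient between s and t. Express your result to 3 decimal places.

r = Cov(s,t) / (s_s · s_t) = -64.16 / (12.11 × 6.13)
  = -64.16 / 74.2343 ≈ -0.864

-0.864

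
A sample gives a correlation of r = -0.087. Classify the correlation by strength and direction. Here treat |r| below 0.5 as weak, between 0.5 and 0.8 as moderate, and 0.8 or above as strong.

r = -0.087 < 0 so the relationship is negative.
|r| = 0.087, which falls in the weak range.

weak negative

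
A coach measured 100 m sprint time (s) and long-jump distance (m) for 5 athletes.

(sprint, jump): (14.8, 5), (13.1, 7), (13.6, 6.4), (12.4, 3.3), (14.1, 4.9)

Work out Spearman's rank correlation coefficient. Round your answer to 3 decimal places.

0.100

Rank sprint: 5, 2, 3, 1, 4
Rank jump: 3, 5, 4, 1, 2
d = rank(sprint) − rank(jump): 2, -3, -1, 0, 2; Σd² = 18
ρ = 1 − 6Σd² / [n(n²−1)] = 1 − 6×18 / (5×24) = 1 − 108/120 ≈ 0.100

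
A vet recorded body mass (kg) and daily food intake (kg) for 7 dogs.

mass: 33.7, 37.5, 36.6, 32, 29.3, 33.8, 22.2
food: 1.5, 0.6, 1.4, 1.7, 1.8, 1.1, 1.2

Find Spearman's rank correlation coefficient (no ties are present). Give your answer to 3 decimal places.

-0.571

Rank mass: 4, 7, 6, 3, 2, 5, 1
Rank food: 5, 1, 4, 6, 7, 2, 3
d = rank(mass) − rank(food): -1, 6, 2, -3, -5, 3, -2; Σd² = 88
ρ = 1 − 6Σd² / [n(n²−1)] = 1 − 6×88 / (7×48) = 1 − 528/336 ≈ -0.571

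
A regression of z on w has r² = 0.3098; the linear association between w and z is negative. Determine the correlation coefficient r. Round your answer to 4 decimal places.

-0.5566

|r| = √0.3098 = 0.5566
The association is negative, so r = −0.5566.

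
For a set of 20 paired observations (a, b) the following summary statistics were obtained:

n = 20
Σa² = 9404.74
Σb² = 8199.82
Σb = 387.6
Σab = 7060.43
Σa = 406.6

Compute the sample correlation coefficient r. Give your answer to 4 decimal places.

r = (nΣab − ΣaΣb) / √[(nΣa² − (Σa)²)(nΣb² − (Σb)²)]
Numerator: 20×7060.43 − 406.6×387.6 = -16389.56
Denominator: √[(188094.8 − 165323.56)(163996.4 − 150233.76)] = √[22771.24 × 13762.64] = 17702.8918
r = -16389.56 / 17702.8918 ≈ -0.9258

-0.9258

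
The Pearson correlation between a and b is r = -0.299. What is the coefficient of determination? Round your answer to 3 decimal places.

0.089

r² = (-0.299)² = 0.089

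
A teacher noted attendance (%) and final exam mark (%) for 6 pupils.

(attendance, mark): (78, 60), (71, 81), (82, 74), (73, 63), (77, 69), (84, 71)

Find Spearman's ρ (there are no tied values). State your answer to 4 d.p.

-0.0857

Rank attendance: 4, 1, 5, 2, 3, 6
Rank mark: 1, 6, 5, 2, 3, 4
d = rank(attendance) − rank(mark): 3, -5, 0, 0, 0, 2; Σd² = 38
ρ = 1 − 6Σd² / [n(n²−1)] = 1 − 6×38 / (6×35) = 1 − 228/210 ≈ -0.0857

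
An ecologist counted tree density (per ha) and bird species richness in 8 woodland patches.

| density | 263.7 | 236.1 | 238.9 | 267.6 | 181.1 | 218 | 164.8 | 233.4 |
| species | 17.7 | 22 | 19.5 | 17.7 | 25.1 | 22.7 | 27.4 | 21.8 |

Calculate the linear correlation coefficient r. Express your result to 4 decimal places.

-0.9749

n = 8, Σx = 1803.6, Σy = 173.9, Σx² = 415919.68, Σy² = 3862.13, Σxy = 38354.61
nΣxy − ΣxΣy = 306836.88 − 313646.04 = -6809.16
nΣx² − (Σx)² = 3327357.44 − 3252972.96 = 74384.48; nΣy² − (Σy)² = 30897.04 − 30241.21 = 655.83
r = -6809.16 / √(74384.48 × 655.83) = -6809.16 / 6984.5239 ≈ -0.9749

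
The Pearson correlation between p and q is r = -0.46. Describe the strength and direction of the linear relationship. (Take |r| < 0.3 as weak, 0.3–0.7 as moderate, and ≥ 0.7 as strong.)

r = -0.46 < 0 so the relationship is negative.
|r| = 0.46, which falls in the moderate range.

moderate negative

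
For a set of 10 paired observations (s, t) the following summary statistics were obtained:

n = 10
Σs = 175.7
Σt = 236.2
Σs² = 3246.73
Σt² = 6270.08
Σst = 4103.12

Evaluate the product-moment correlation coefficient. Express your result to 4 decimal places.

r = (nΣst − ΣsΣt) / √[(nΣs² − (Σs)²)(nΣt² − (Σt)²)]
Numerator: 10×4103.12 − 175.7×236.2 = -469.14
Denominator: √[(32467.3 − 30870.49)(62700.8 − 55790.44)] = √[1596.81 × 6910.36] = 3321.8266
r = -469.14 / 3321.8266 ≈ -0.1412

-0.1412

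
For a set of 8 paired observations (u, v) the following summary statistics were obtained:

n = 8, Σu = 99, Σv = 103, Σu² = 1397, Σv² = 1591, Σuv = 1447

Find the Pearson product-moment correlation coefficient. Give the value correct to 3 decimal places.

0.808

r = (nΣuv − ΣuΣv) / √[(nΣu² − (Σu)²)(nΣv² − (Σv)²)]
Numerator: 8×1447 − 99×103 = 1379
Denominator: √[(11176 − 9801)(12728 − 10609)] = √[1375 × 2119] = 1706.9344
r = 1379 / 1706.9344 ≈ 0.808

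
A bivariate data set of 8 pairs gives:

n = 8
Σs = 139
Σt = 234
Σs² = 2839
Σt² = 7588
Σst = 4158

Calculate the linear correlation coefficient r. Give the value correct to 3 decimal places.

0.164

r = (nΣst − ΣsΣt) / √[(nΣs² − (Σs)²)(nΣt² − (Σt)²)]
Numerator: 8×4158 − 139×234 = 738
Denominator: √[(22712 − 19321)(60704 − 54756)] = √[3391 × 5948] = 4491.0654
r = 738 / 4491.0654 ≈ 0.164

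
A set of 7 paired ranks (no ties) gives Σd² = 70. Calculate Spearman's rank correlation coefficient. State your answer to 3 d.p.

-0.250

ρ = 1 − 6Σd² / [n(n²−1)] = 1 − 6×70 / (7×48)
  = 1 − 420/336 = 1 − 1.2500 ≈ -0.250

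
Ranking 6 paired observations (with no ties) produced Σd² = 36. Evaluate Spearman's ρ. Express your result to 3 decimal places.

-0.029

ρ = 1 − 6Σd² / [n(n²−1)] = 1 − 6×36 / (6×35)
  = 1 − 216/210 = 1 − 1.0286 ≈ -0.029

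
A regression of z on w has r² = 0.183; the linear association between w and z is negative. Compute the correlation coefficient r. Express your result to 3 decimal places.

|r| = √0.183 = 0.428
The association is negative, so r = −0.428.

-0.428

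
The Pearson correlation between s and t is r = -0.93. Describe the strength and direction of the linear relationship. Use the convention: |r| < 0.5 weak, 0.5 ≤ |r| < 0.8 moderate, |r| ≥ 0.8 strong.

r = -0.93 < 0 so the relationship is negative.
|r| = 0.93, which falls in the strong range.

strong negative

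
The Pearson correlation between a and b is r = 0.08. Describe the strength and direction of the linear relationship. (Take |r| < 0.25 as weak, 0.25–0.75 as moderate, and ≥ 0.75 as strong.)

weak positive

r = 0.08 > 0 so the relationship is positive.
|r| = 0.08, which falls in the weak range.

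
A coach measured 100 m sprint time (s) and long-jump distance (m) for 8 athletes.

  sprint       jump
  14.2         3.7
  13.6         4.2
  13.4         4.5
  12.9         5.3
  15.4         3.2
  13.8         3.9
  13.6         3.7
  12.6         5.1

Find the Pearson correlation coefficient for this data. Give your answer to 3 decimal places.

-0.895

n = 8, Σx = 109.5, Σy = 33.6, Σx² = 1503.89, Σy² = 144.82, Σxy = 456.01
nΣxy − ΣxΣy = 3648.08 − 3679.2 = -31.12
nΣx² − (Σx)² = 12031.12 − 11990.25 = 40.87; nΣy² − (Σy)² = 1158.56 − 1128.96 = 29.6
r = -31.12 / √(40.87 × 29.6) = -31.12 / 34.7815 ≈ -0.895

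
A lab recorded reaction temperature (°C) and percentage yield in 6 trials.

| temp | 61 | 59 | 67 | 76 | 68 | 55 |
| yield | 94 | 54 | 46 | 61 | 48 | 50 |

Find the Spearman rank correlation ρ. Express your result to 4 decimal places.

Rank temp: 3, 2, 4, 6, 5, 1
Rank yield: 6, 4, 1, 5, 2, 3
d = rank(temp) − rank(yield): -3, -2, 3, 1, 3, -2; Σd² = 36
ρ = 1 − 6Σd² / [n(n²−1)] = 1 − 6×36 / (6×35) = 1 − 216/210 ≈ -0.0286

-0.0286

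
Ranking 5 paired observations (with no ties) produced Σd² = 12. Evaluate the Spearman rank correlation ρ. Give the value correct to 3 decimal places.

ρ = 1 − 6Σd² / [n(n²−1)] = 1 − 6×12 / (5×24)
  = 1 − 72/120 = 1 − 0.6000 ≈ 0.400

0.400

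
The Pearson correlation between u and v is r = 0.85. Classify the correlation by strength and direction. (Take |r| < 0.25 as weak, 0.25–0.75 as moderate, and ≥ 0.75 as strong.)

r = 0.85 > 0 so the relationship is positive.
|r| = 0.85, which falls in the strong range.

strong positive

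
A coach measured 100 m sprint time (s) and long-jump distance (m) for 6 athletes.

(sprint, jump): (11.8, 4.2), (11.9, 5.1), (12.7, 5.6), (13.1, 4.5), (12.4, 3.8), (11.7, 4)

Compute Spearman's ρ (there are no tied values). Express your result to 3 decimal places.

Rank sprint: 2, 3, 5, 6, 4, 1
Rank jump: 3, 5, 6, 4, 1, 2
d = rank(sprint) − rank(jump): -1, -2, -1, 2, 3, -1; Σd² = 20
ρ = 1 − 6Σd² / [n(n²−1)] = 1 − 6×20 / (6×35) = 1 − 120/210 ≈ 0.429

0.429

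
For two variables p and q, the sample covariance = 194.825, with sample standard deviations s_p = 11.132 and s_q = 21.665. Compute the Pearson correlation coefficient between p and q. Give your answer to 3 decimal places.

0.808

r = Cov(p,q) / (s_p · s_q) = 194.825 / (11.132 × 21.665)
  = 194.825 / 241.1748 ≈ 0.808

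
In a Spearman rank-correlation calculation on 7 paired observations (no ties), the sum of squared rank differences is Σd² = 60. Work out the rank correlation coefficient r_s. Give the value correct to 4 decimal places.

-0.0714

ρ = 1 − 6Σd² / [n(n²−1)] = 1 − 6×60 / (7×48)
  = 1 − 360/336 = 1 − 1.07143 ≈ -0.0714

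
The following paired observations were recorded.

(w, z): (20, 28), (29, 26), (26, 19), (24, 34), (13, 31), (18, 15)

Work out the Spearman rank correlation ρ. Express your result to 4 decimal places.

Rank w: 3, 6, 5, 4, 1, 2
Rank z: 4, 3, 2, 6, 5, 1
d = rank(w) − rank(z): -1, 3, 3, -2, -4, 1; Σd² = 40
ρ = 1 − 6Σd² / [n(n²−1)] = 1 − 6×40 / (6×35) = 1 − 240/210 ≈ -0.1429

-0.1429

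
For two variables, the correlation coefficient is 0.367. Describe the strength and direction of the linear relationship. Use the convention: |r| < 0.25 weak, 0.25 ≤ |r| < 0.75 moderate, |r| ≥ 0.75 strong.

moderate positive

r = 0.367 > 0 so the relationship is positive.
|r| = 0.367, which falls in the moderate range.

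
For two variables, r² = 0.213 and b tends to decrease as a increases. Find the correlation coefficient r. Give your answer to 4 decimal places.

|r| = √0.213 = 0.4615
The association is negative, so r = −0.4615.

-0.4615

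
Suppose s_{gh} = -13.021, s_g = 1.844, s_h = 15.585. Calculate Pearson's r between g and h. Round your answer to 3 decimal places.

r = Cov(g,h) / (s_g · s_h) = -13.021 / (1.844 × 15.585)
  = -13.021 / 28.7387 ≈ -0.453

-0.453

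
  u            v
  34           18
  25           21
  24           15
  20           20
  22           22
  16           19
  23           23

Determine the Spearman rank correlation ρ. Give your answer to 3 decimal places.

-0.214

Rank u: 7, 6, 5, 2, 3, 1, 4
Rank v: 2, 5, 1, 4, 6, 3, 7
d = rank(u) − rank(v): 5, 1, 4, -2, -3, -2, -3; Σd² = 68
ρ = 1 − 6Σd² / [n(n²−1)] = 1 − 6×68 / (7×48) = 1 − 408/336 ≈ -0.214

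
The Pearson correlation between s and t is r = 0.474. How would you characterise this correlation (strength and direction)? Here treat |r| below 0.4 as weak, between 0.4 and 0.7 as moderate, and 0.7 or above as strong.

moderate positive

r = 0.474 > 0 so the relationship is positive.
|r| = 0.474, which falls in the moderate range.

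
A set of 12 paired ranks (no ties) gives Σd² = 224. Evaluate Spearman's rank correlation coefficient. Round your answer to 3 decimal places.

ρ = 1 − 6Σd² / [n(n²−1)] = 1 − 6×224 / (12×143)
  = 1 − 1344/1716 = 1 − 0.7832 ≈ 0.217

0.217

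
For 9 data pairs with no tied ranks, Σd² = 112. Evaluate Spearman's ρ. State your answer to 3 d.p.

ρ = 1 − 6Σd² / [n(n²−1)] = 1 − 6×112 / (9×80)
  = 1 − 672/720 = 1 − 0.9333 ≈ 0.067

0.067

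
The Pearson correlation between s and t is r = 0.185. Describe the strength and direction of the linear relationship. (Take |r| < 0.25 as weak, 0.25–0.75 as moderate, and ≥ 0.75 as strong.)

r = 0.185 > 0 so the relationship is positive.
|r| = 0.185, which falls in the weak range.

weak positive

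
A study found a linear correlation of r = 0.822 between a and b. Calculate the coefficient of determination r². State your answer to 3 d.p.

r² = (0.822)² = 0.676

0.676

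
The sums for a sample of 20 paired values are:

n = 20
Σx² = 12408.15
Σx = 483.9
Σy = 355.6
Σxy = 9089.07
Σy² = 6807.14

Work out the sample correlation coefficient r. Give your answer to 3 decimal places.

0.833

r = (nΣxy − ΣxΣy) / √[(nΣx² − (Σx)²)(nΣy² − (Σy)²)]
Numerator: 20×9089.07 − 483.9×355.6 = 9706.56
Denominator: √[(248163 − 234159.21)(136142.8 − 126451.36)] = √[14003.79 × 9691.44] = 11649.7592
r = 9706.56 / 11649.7592 ≈ 0.833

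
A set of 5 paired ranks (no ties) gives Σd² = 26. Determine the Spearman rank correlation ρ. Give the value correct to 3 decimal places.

-0.300

ρ = 1 − 6Σd² / [n(n²−1)] = 1 − 6×26 / (5×24)
  = 1 − 156/120 = 1 − 1.3000 ≈ -0.300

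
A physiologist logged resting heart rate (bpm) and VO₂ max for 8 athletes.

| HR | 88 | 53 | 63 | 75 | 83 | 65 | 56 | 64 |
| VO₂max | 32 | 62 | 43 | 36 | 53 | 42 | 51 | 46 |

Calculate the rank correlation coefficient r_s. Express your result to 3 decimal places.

-0.619

Rank HR: 8, 1, 3, 6, 7, 5, 2, 4
Rank VO₂max: 1, 8, 4, 2, 7, 3, 6, 5
d = rank(HR) − rank(VO₂max): 7, -7, -1, 4, 0, 2, -4, -1; Σd² = 136
ρ = 1 − 6Σd² / [n(n²−1)] = 1 − 6×136 / (8×63) = 1 − 816/504 ≈ -0.619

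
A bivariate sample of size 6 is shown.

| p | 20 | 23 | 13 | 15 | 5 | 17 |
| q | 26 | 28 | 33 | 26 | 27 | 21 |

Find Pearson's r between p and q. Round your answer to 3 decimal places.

-0.169

n = 6, Σp = 93, Σq = 161, Σp² = 1637, Σq² = 4395, Σpq = 2475
nΣpq − ΣpΣq = 14850 − 14973 = -123
nΣp² − (Σp)² = 9822 − 8649 = 1173; nΣq² − (Σq)² = 26370 − 25921 = 449
r = -123 / √(1173 × 449) = -123 / 725.7252 ≈ -0.169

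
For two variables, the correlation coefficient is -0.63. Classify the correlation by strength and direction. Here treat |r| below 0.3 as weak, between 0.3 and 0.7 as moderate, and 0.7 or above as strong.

moderate negative

r = -0.63 < 0 so the relationship is negative.
|r| = 0.63, which falls in the moderate range.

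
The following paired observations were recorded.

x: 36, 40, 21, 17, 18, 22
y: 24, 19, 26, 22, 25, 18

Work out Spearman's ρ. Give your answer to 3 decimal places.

-0.371

Rank x: 5, 6, 3, 1, 2, 4
Rank y: 4, 2, 6, 3, 5, 1
d = rank(x) − rank(y): 1, 4, -3, -2, -3, 3; Σd² = 48
ρ = 1 − 6Σd² / [n(n²−1)] = 1 − 6×48 / (6×35) = 1 − 288/210 ≈ -0.371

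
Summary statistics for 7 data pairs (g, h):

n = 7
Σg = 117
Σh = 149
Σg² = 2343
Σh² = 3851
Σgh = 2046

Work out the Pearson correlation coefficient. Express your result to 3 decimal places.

-0.866

r = (nΣgh − ΣgΣh) / √[(nΣg² − (Σg)²)(nΣh² − (Σh)²)]
Numerator: 7×2046 − 117×149 = -3111
Denominator: √[(16401 − 13689)(26957 − 22201)] = √[2712 × 4756] = 3591.4164
r = -3111 / 3591.4164 ≈ -0.866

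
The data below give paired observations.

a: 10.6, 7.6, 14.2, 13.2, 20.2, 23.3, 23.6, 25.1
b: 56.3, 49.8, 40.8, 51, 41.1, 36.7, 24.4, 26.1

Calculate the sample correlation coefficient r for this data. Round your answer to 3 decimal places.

-0.885

n = 8, Σa = 137.8, Σb = 326.2, Σa² = 2683.9, Σb² = 14228.04, Σab = 5144.1
nΣab − ΣaΣb = 41152.8 − 44950.36 = -3797.56
nΣa² − (Σa)² = 21471.2 − 18988.84 = 2482.36; nΣb² − (Σb)² = 113824.32 − 106406.44 = 7417.88
r = -3797.56 / √(2482.36 × 7417.88) = -3797.56 / 4291.1360 ≈ -0.885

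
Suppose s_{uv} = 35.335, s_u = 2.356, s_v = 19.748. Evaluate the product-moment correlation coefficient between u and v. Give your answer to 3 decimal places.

0.759

r = Cov(u,v) / (s_u · s_v) = 35.335 / (2.356 × 19.748)
  = 35.335 / 46.5263 ≈ 0.759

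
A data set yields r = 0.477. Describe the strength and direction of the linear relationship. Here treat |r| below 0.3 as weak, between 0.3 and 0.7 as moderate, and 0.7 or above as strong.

r = 0.477 > 0 so the relationship is positive.
|r| = 0.477, which falls in the moderate range.

moderate positive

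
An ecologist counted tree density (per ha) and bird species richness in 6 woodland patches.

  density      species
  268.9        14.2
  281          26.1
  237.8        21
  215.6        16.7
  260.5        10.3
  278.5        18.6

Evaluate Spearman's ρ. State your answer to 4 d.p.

0.3714

Rank density: 4, 6, 2, 1, 3, 5
Rank species: 2, 6, 5, 3, 1, 4
d = rank(density) − rank(species): 2, 0, -3, -2, 2, 1; Σd² = 22
ρ = 1 − 6Σd² / [n(n²−1)] = 1 − 6×22 / (6×35) = 1 − 132/210 ≈ 0.3714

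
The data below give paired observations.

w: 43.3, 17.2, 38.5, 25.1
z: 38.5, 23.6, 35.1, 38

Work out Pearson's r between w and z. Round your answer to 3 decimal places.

0.732

n = 4, Σw = 124.1, Σz = 135.2, Σw² = 4282.99, Σz² = 4715.22, Σwz = 4378.12
nΣwz − ΣwΣz = 17512.48 − 16778.32 = 734.16
nΣw² − (Σw)² = 17131.96 − 15400.81 = 1731.15; nΣz² − (Σz)² = 18860.88 − 18279.04 = 581.84
r = 734.16 / √(1731.15 × 581.84) = 734.16 / 1003.6196 ≈ 0.732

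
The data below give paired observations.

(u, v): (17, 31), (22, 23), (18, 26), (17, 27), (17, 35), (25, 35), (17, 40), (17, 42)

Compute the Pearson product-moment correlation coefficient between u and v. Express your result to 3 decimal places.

n = 8, Σu = 150, Σv = 259, Σu² = 2878, Σv² = 8709, Σuv = 4824
nΣuv − ΣuΣv = 38592 − 38850 = -258
nΣu² − (Σu)² = 23024 − 22500 = 524; nΣv² − (Σv)² = 69672 − 67081 = 2591
r = -258 / √(524 × 2591) = -258 / 1165.1970 ≈ -0.221

-0.221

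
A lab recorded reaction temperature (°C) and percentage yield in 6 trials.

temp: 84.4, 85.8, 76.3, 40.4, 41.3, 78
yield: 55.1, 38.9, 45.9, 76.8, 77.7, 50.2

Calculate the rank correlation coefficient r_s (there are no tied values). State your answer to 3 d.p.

-0.714

Rank temp: 5, 6, 3, 1, 2, 4
Rank yield: 4, 1, 2, 5, 6, 3
d = rank(temp) − rank(yield): 1, 5, 1, -4, -4, 1; Σd² = 60
ρ = 1 − 6Σd² / [n(n²−1)] = 1 − 6×60 / (6×35) = 1 − 360/210 ≈ -0.714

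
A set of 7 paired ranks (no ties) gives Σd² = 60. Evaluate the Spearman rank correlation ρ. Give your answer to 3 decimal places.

ρ = 1 − 6Σd² / [n(n²−1)] = 1 − 6×60 / (7×48)
  = 1 − 360/336 = 1 − 1.0714 ≈ -0.071

-0.071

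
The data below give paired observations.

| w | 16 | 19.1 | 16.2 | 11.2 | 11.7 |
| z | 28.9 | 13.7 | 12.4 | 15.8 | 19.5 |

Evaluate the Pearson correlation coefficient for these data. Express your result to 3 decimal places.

-0.113

n = 5, Σw = 74.2, Σz = 90.3, Σw² = 1145.58, Σz² = 1806.55, Σwz = 1330.06
nΣwz − ΣwΣz = 6650.3 − 6700.26 = -49.96
nΣw² − (Σw)² = 5727.9 − 5505.64 = 222.26; nΣz² − (Σz)² = 9032.75 − 8154.09 = 878.66
r = -49.96 / √(222.26 × 878.66) = -49.96 / 441.9174 ≈ -0.113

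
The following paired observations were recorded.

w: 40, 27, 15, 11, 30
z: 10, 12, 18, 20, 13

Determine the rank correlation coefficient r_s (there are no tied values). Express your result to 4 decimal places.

Rank w: 5, 3, 2, 1, 4
Rank z: 1, 2, 4, 5, 3
d = rank(w) − rank(z): 4, 1, -2, -4, 1; Σd² = 38
ρ = 1 − 6Σd² / [n(n²−1)] = 1 − 6×38 / (5×24) = 1 − 228/120 ≈ -0.9000

-0.9000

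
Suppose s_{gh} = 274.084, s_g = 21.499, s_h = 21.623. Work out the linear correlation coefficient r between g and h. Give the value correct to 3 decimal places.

0.590

r = Cov(g,h) / (s_g · s_h) = 274.084 / (21.499 × 21.623)
  = 274.084 / 464.8729 ≈ 0.590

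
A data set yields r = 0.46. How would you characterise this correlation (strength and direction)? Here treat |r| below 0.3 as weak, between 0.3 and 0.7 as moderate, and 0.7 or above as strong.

r = 0.46 > 0 so the relationship is positive.
|r| = 0.46, which falls in the moderate range.

moderate positive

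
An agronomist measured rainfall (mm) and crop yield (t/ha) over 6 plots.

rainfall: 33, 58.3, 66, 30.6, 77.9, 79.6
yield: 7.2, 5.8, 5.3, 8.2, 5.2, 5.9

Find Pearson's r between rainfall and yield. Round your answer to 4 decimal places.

n = 6, Σx = 345.4, Σy = 37.6, Σx² = 22184.82, Σy² = 242.66, Σxy = 2051.18
nΣxy − ΣxΣy = 12307.08 − 12987.04 = -679.96
nΣx² − (Σx)² = 133108.92 − 119301.16 = 13807.76; nΣy² − (Σy)² = 1455.96 − 1413.76 = 42.2
r = -679.96 / √(13807.76 × 42.2) = -679.96 / 763.3397 ≈ -0.8908

-0.8908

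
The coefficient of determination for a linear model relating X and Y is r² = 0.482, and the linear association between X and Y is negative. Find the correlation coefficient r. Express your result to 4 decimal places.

|r| = √0.482 = 0.6943
The association is negative, so r = −0.6943.

-0.6943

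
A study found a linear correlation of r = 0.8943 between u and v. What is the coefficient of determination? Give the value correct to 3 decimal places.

0.800

r² = (0.8943)² = 0.800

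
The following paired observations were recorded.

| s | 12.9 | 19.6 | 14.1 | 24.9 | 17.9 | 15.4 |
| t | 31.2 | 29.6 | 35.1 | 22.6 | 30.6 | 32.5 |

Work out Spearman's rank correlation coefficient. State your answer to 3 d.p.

-0.829

Rank s: 1, 5, 2, 6, 4, 3
Rank t: 4, 2, 6, 1, 3, 5
d = rank(s) − rank(t): -3, 3, -4, 5, 1, -2; Σd² = 64
ρ = 1 − 6Σd² / [n(n²−1)] = 1 − 6×64 / (6×35) = 1 − 384/210 ≈ -0.829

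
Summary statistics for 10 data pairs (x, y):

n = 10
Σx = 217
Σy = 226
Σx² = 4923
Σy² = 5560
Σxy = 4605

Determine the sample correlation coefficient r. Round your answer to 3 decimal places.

r = (nΣxy − ΣxΣy) / √[(nΣx² − (Σx)²)(nΣy² − (Σy)²)]
Numerator: 10×4605 − 217×226 = -2992
Denominator: √[(49230 − 47089)(55600 − 51076)] = √[2141 × 4524] = 3112.2153
r = -2992 / 3112.2153 ≈ -0.961

-0.961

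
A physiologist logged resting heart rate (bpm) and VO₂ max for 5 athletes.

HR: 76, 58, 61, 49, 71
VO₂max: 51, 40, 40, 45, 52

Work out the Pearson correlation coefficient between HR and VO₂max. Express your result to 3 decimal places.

0.684

n = 5, Σx = 315, Σy = 228, Σx² = 20303, Σy² = 10530, Σxy = 14533
nΣxy − ΣxΣy = 72665 − 71820 = 845
nΣx² − (Σx)² = 101515 − 99225 = 2290; nΣy² − (Σy)² = 52650 − 51984 = 666
r = 845 / √(2290 × 666) = 845 / 1234.9656 ≈ 0.684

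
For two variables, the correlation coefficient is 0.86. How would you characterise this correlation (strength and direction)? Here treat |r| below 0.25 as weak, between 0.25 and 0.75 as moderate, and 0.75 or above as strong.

r = 0.86 > 0 so the relationship is positive.
|r| = 0.86, which falls in the strong range.

strong positive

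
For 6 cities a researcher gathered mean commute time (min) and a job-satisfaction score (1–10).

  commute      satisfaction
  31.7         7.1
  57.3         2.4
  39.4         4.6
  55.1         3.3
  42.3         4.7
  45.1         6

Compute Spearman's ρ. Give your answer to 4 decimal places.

Rank commute: 1, 6, 2, 5, 3, 4
Rank satisfaction: 6, 1, 3, 2, 4, 5
d = rank(commute) − rank(satisfaction): -5, 5, -1, 3, -1, -1; Σd² = 62
ρ = 1 − 6Σd² / [n(n²−1)] = 1 − 6×62 / (6×35) = 1 − 372/210 ≈ -0.7714

-0.7714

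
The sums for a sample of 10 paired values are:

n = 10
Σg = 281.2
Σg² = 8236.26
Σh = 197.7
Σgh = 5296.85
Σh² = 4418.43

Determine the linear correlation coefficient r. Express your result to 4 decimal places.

r = (nΣgh − ΣgΣh) / √[(nΣg² − (Σg)²)(nΣh² − (Σh)²)]
Numerator: 10×5296.85 − 281.2×197.7 = -2624.74
Denominator: √[(82362.6 − 79073.44)(44184.3 − 39085.29)] = √[3289.16 × 5099.01] = 4095.2973
r = -2624.74 / 4095.2973 ≈ -0.6409

-0.6409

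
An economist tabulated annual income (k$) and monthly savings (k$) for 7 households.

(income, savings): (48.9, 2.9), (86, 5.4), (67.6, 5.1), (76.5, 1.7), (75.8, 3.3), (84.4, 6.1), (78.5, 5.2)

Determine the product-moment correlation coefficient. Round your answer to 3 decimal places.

n = 7, Σx = 517.7, Σy = 29.7, Σx² = 39240.47, Σy² = 141.61, Σxy = 2254.2
nΣxy − ΣxΣy = 15779.4 − 15375.69 = 403.71
nΣx² − (Σx)² = 274683.29 − 268013.29 = 6670; nΣy² − (Σy)² = 991.27 − 882.09 = 109.18
r = 403.71 / √(6670 × 109.18) = 403.71 / 853.3643 ≈ 0.473

0.473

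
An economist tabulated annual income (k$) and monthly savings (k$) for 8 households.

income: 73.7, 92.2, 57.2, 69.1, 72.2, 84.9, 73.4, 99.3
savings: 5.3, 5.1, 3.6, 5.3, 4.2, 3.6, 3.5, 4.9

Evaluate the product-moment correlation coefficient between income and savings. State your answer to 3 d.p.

n = 8, Σx = 622, Σy = 35.5, Σx² = 49648.08, Σy² = 162.01, Σxy = 2785.33
nΣxy − ΣxΣy = 22282.64 − 22081 = 201.64
nΣx² − (Σx)² = 397184.64 − 386884 = 10300.64; nΣy² − (Σy)² = 1296.08 − 1260.25 = 35.83
r = 201.64 / √(10300.64 × 35.83) = 201.64 / 607.5129 ≈ 0.332

0.332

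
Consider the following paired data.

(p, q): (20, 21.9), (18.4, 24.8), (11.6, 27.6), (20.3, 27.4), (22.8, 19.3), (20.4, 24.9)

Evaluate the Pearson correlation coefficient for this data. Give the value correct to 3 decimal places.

-0.665

n = 6, Σp = 113.5, Σq = 145.9, Σp² = 2221.21, Σq² = 3599.67, Σpq = 2718.7
nΣpq − ΣpΣq = 16312.2 − 16559.65 = -247.45
nΣp² − (Σp)² = 13327.26 − 12882.25 = 445.01; nΣq² − (Σq)² = 21598.02 − 21286.81 = 311.21
r = -247.45 / √(445.01 × 311.21) = -247.45 / 372.1445 ≈ -0.665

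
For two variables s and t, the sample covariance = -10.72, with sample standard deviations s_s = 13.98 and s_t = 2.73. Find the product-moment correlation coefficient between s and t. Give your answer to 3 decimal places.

-0.281

r = Cov(s,t) / (s_s · s_t) = -10.72 / (13.98 × 2.73)
  = -10.72 / 38.1654 ≈ -0.281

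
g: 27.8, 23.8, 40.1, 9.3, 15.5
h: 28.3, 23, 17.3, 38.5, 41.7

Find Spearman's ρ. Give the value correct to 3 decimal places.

-0.800

Rank g: 4, 3, 5, 1, 2
Rank h: 3, 2, 1, 4, 5
d = rank(g) − rank(h): 1, 1, 4, -3, -3; Σd² = 36
ρ = 1 − 6Σd² / [n(n²−1)] = 1 − 6×36 / (5×24) = 1 − 216/120 ≈ -0.800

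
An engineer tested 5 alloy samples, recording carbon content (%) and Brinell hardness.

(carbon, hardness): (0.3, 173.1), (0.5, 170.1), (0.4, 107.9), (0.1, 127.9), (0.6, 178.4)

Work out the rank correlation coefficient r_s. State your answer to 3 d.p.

Rank carbon: 2, 4, 3, 1, 5
Rank hardness: 4, 3, 1, 2, 5
d = rank(carbon) − rank(hardness): -2, 1, 2, -1, 0; Σd² = 10
ρ = 1 − 6Σd² / [n(n²−1)] = 1 − 6×10 / (5×24) = 1 − 60/120 ≈ 0.500

0.500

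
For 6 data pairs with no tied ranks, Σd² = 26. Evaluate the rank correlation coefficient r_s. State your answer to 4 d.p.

0.2571

ρ = 1 − 6Σd² / [n(n²−1)] = 1 − 6×26 / (6×35)
  = 1 − 156/210 = 1 − 0.74286 ≈ 0.2571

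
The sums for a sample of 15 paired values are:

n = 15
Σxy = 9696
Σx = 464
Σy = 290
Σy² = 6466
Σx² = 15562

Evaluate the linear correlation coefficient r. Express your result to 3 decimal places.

r = (nΣxy − ΣxΣy) / √[(nΣx² − (Σx)²)(nΣy² − (Σy)²)]
Numerator: 15×9696 − 464×290 = 10880
Denominator: √[(233430 − 215296)(96990 − 84100)] = √[18134 × 12890] = 15288.7952
r = 10880 / 15288.7952 ≈ 0.712

0.712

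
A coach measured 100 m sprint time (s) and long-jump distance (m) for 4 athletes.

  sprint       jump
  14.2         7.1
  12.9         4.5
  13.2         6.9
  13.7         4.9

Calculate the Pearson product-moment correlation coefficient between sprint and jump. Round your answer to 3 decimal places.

n = 4, Σx = 54, Σy = 23.4, Σx² = 729.98, Σy² = 142.28, Σxy = 317.08
nΣxy − ΣxΣy = 1268.32 − 1263.6 = 4.72
nΣx² − (Σx)² = 2919.92 − 2916 = 3.92; nΣy² − (Σy)² = 569.12 − 547.56 = 21.56
r = 4.72 / √(3.92 × 21.56) = 4.72 / 9.1932 ≈ 0.513

0.513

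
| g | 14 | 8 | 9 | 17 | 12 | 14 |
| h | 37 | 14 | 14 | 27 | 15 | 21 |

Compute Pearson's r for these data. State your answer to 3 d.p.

n = 6, Σg = 74, Σh = 128, Σg² = 970, Σh² = 3156, Σgh = 1689
nΣgh − ΣgΣh = 10134 − 9472 = 662
nΣg² − (Σg)² = 5820 − 5476 = 344; nΣh² − (Σh)² = 18936 − 16384 = 2552
r = 662 / √(344 × 2552) = 662 / 936.9568 ≈ 0.707

0.707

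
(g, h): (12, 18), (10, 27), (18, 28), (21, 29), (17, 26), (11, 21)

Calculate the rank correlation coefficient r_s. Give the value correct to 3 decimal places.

Rank g: 3, 1, 5, 6, 4, 2
Rank h: 1, 4, 5, 6, 3, 2
d = rank(g) − rank(h): 2, -3, 0, 0, 1, 0; Σd² = 14
ρ = 1 − 6Σd² / [n(n²−1)] = 1 − 6×14 / (6×35) = 1 − 84/210 ≈ 0.600

0.600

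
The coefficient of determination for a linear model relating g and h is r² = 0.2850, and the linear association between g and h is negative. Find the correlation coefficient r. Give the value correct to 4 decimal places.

|r| = √0.2850 = 0.5339
The association is negative, so r = −0.5339.

-0.5339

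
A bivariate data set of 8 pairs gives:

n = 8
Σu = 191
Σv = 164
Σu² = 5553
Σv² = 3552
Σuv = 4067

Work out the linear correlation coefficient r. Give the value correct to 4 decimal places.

0.3488

r = (nΣuv − ΣuΣv) / √[(nΣu² − (Σu)²)(nΣv² − (Σv)²)]
Numerator: 8×4067 − 191×164 = 1212
Denominator: √[(44424 − 36481)(28416 − 26896)] = √[7943 × 1520] = 3474.6741
r = 1212 / 3474.6741 ≈ 0.3488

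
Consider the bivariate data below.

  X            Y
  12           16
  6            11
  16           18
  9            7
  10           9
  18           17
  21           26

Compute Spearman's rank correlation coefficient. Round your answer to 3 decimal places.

0.857

Rank X: 4, 1, 5, 2, 3, 6, 7
Rank Y: 4, 3, 6, 1, 2, 5, 7
d = rank(X) − rank(Y): 0, -2, -1, 1, 1, 1, 0; Σd² = 8
ρ = 1 − 6Σd² / [n(n²−1)] = 1 − 6×8 / (7×48) = 1 − 48/336 ≈ 0.857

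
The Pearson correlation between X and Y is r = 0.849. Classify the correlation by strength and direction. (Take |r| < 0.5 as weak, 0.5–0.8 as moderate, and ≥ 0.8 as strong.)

r = 0.849 > 0 so the relationship is positive.
|r| = 0.849, which falls in the strong range.

strong positive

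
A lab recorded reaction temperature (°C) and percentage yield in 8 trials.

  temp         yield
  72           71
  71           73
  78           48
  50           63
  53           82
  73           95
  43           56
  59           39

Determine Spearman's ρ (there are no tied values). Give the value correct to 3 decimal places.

0.143

Rank temp: 6, 5, 8, 2, 3, 7, 1, 4
Rank yield: 5, 6, 2, 4, 7, 8, 3, 1
d = rank(temp) − rank(yield): 1, -1, 6, -2, -4, -1, -2, 3; Σd² = 72
ρ = 1 − 6Σd² / [n(n²−1)] = 1 − 6×72 / (8×63) = 1 − 432/504 ≈ 0.143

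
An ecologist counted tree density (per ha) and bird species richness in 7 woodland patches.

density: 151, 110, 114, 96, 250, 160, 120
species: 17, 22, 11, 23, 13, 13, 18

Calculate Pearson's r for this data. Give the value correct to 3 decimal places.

-0.542

n = 7, Σx = 1001, Σy = 117, Σx² = 159613, Σy² = 2085, Σxy = 15939
nΣxy − ΣxΣy = 111573 − 117117 = -5544
nΣx² − (Σx)² = 1117291 − 1002001 = 115290; nΣy² − (Σy)² = 14595 − 13689 = 906
r = -5544 / √(115290 × 906) = -5544 / 10220.2123 ≈ -0.542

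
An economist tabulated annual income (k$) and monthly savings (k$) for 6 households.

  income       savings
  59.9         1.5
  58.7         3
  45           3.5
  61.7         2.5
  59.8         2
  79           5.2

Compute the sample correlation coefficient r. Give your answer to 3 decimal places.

n = 6, Σx = 364.1, Σy = 17.7, Σx² = 22682.63, Σy² = 60.79, Σxy = 1108.1
nΣxy − ΣxΣy = 6648.6 − 6444.57 = 204.03
nΣx² − (Σx)² = 136095.78 − 132568.81 = 3526.97; nΣy² − (Σy)² = 364.74 − 313.29 = 51.45
r = 204.03 / √(3526.97 × 51.45) = 204.03 / 425.9843 ≈ 0.479

0.479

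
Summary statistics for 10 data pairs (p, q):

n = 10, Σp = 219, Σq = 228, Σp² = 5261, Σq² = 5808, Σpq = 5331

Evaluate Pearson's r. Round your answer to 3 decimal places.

r = (nΣpq − ΣpΣq) / √[(nΣp² − (Σp)²)(nΣq² − (Σq)²)]
Numerator: 10×5331 − 219×228 = 3378
Denominator: √[(52610 − 47961)(58080 − 51984)] = √[4649 × 6096] = 5323.5612
r = 3378 / 5323.5612 ≈ 0.635

0.635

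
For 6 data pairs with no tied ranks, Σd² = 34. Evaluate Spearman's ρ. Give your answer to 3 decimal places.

0.029

ρ = 1 − 6Σd² / [n(n²−1)] = 1 − 6×34 / (6×35)
  = 1 − 204/210 = 1 − 0.9714 ≈ 0.029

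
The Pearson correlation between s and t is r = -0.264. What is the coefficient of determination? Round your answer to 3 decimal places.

0.070

r² = (-0.264)² = 0.070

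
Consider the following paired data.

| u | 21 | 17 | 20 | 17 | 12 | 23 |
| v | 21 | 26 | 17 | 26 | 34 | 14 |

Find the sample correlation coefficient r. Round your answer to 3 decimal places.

n = 6, Σu = 110, Σv = 138, Σu² = 2092, Σv² = 3434, Σuv = 2395
nΣuv − ΣuΣv = 14370 − 15180 = -810
nΣu² − (Σu)² = 12552 − 12100 = 452; nΣv² − (Σv)² = 20604 − 19044 = 1560
r = -810 / √(452 × 1560) = -810 / 839.7142 ≈ -0.965

-0.965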